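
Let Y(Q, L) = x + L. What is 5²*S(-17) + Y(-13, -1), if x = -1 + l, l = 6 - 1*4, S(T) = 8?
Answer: 200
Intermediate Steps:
l = 2 (l = 6 - 4 = 2)
x = 1 (x = -1 + 2 = 1)
Y(Q, L) = 1 + L
5²*S(-17) + Y(-13, -1) = 5²*8 + (1 - 1) = 25*8 + 0 = 200 + 0 = 200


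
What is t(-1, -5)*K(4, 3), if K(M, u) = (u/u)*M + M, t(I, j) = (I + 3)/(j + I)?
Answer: -8/3 ≈ -2.6667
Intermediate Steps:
t(I, j) = (3 + I)/(I + j)
K(M, u) = 2*M (K(M, u) = 1*M + M = M + M = 2*M)
t(-1, -5)*K(4, 3) = ((3 - 1)/(-1 - 5))*(2*4) = (2/(-6))*8 = -⅙*2*8 = -⅓*8 = -8/3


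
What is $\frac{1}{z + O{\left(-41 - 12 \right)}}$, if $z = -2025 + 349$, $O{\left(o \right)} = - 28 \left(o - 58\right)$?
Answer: $\frac{1}{1432} \approx 0.00069832$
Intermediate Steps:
$O{\left(o \right)} = 1624 - 28 o$ ($O{\left(o \right)} = - 28 \left(-58 + o\right) = 1624 - 28 o$)
$z = -1676$
$\frac{1}{z + O{\left(-41 - 12 \right)}} = \frac{1}{-1676 + \left(1624 - 28 \left(-41 - 12\right)\right)} = \frac{1}{-1676 + \left(1624 - -1484\right)} = \frac{1}{-1676 + \left(1624 + 1484\right)} = \frac{1}{-1676 + 3108} = \frac{1}{1432}$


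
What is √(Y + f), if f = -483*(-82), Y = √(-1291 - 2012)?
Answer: √(39606 + 3*I*√367) ≈ 199.01 + 0.144*I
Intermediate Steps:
Y = 3*I*√367 (Y = √(-3303) = 3*I*√367 ≈ 57.472*I)
f = 39606
√(Y + f) = √(3*I*√367 + 39606) = √(39606 + 3*I*√367)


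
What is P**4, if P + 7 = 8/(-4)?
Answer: 6561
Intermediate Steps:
P = -9 (P = -7 + 8/(-4) = -7 + 8*(-1/4) = -7 - 2 = -9)
P**4 = (-9)**4 = 6561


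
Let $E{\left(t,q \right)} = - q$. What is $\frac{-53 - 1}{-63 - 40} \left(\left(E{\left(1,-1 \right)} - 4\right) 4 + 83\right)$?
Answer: $\frac{3834}{103} \approx 37.223$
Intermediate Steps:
$\frac{-53 - 1}{-63 - 40} \left(\left(E{\left(1,-1 \right)} - 4\right) 4 + 83\right) = \frac{-53 - 1}{-63 - 40} \left(\left(\left(-1\right) \left(-1\right) - 4\right) 4 + 83\right) = - \frac{54}{-103} \left(\left(1 - 4\right) 4 + 83\right) = \left(-54\right) \left(- \frac{1}{103}\right) \left(\left(-3\right) 4 + 83\right) = \frac{54 \left(-12 + 83\right)}{103} = \frac{54}{103} \cdot 71 = \frac{3834}{103}$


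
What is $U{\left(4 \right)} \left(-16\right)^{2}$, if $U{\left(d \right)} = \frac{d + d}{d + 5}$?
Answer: $\frac{2048}{9} \approx 227.56$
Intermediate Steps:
$U{\left(d \right)} = \frac{2 d}{5 + d}$
$U{\left(4 \right)} \left(-16\right)^{2} = 2 \cdot 4 \frac{1}{5 + 4} \left(-16\right)^{2} = 2 \cdot 4 \cdot \frac{1}{9} \cdot 256 = \frac{8}{9} \cdot 256 = \frac{2048}{9}$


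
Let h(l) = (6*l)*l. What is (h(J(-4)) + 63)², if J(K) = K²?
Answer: 2556801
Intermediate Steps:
h(l) = 6*l²
(h(J(-4)) + 63)² = (6*((-4)²)² + 63)² = (6*16² + 63)² = (6*256 + 63)² = (1536 + 63)² = 1599² = 2556801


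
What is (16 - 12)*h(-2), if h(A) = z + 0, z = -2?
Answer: -8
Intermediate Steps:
h(A) = -2 (h(A) = -2 + 0 = -2)
(16 - 12)*h(-2) = (16 - 12)*(-2) = 4*(-2) = -8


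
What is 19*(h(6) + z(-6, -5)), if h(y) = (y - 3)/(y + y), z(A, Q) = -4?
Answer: -285/4 ≈ -71.250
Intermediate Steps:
h(y) = (-3 + y)/(2*y) (h(y) = (-3 + y)/((2*y)) = (-3 + y)*(1/(2*y)) = (-3 + y)/(2*y))
19*(h(6) + z(-6, -5)) = 19*((½)*(-3 + 6)/6 - 4) = 19*((½)*(⅙)*3 - 4) = 19*(¼ - 4) = 19*(-15/4) = -285/4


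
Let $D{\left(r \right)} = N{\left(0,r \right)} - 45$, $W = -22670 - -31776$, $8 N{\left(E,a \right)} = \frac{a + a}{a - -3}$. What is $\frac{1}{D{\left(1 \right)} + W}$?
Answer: $\frac{16}{144977} \approx 0.00011036$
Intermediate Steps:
$N{\left(E,a \right)} = \frac{a}{4 \left(3 + a\right)}$ ($N{\left(E,a \right)} = \frac{\left(a + a\right) \frac{1}{a - -3}}{8} = \frac{2 a \frac{1}{a + 3}}{8} = \frac{2 a \frac{1}{3 + a}}{8} = \frac{a}{4 \left(3 + a\right)}$)
$W = 9106$ ($W = -22670 + 31776 = 9106$)
$D{\left(r \right)} = -45 + \frac{r}{4 \left(3 + r\right)}$ ($D{\left(r \right)} = \frac{r}{4 \left(3 + r\right)} - 45 = -45 + \frac{r}{4 \left(3 + r\right)}$)
$\frac{1}{D{\left(1 \right)} + W} = \frac{1}{\frac{-540 - 179}{4 \left(3 + 1\right)} + 9106} = \frac{1}{\frac{-540 - 179}{4 \cdot 4} + 9106} = \frac{1}{\frac{1}{4} \cdot \frac{1}{4} \left(-719\right) + 9106} = \frac{1}{- \frac{719}{16} + 9106} = \frac{1}{\frac{144977}{16}} = \frac{16}{144977}$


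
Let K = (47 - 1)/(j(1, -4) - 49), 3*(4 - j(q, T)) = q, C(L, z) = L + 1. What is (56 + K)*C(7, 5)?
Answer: 7478/17 ≈ 439.88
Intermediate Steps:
C(L, z) = 1 + L
j(q, T) = 4 - q/3
K = -69/68 (K = (47 - 1)/((4 - ⅓*1) - 49) = 46/((4 - ⅓) - 49) = 46/(11/3 - 49) = 46/(-136/3) = 46*(-3/136) = -69/68 ≈ -1.0147)
(56 + K)*C(7, 5) = (56 - 69/68)*(1 + 7) = (3739/68)*8 = 7478/17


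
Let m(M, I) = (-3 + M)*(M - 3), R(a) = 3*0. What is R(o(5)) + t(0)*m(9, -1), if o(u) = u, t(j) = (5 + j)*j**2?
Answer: 0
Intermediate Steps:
t(j) = j**2*(5 + j)
R(a) = 0
m(M, I) = (-3 + M)**2 (m(M, I) = (-3 + M)*(-3 + M) = (-3 + M)**2)
R(o(5)) + t(0)*m(9, -1) = 0 + (0**2*(5 + 0))*(-3 + 9)**2 = 0 + (0*5)*6**2 = 0 + 0*36 = 0 + 0 = 0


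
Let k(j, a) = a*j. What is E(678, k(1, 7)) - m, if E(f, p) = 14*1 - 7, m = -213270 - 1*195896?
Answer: 409173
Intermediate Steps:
m = -409166 (m = -213270 - 195896 = -409166)
E(f, p) = 7 (E(f, p) = 14 - 7 = 7)
E(678, k(1, 7)) - m = 7 - 1*(-409166) = 7 + 409166 = 409173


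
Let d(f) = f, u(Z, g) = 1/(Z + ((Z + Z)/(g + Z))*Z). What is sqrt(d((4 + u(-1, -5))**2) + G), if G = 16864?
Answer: sqrt(269993)/4 ≈ 129.90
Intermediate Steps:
u(Z, g) = 1/(Z + 2*Z**2/(Z + g)) (u(Z, g) = 1/(Z + ((2*Z)/(Z + g))*Z) = 1/(Z + (2*Z/(Z + g))*Z) = 1/(Z + 2*Z**2/(Z + g)))
sqrt(d((4 + u(-1, -5))**2) + G) = sqrt((4 + (-1 - 5)/((-1)*(-5 + 3*(-1))))**2 + 16864) = sqrt((4 - 1*(-6)/(-5 - 3))**2 + 16864) = sqrt((4 - 1*(-6)/(-8))**2 + 16864) = sqrt((4 - 1*(-1/8)*(-6))**2 + 16864) = sqrt((4 - 3/4)**2 + 16864) = sqrt((13/4)**2 + 16864) = sqrt(169/16 + 16864) = sqrt(269993/16) = sqrt(269993)/4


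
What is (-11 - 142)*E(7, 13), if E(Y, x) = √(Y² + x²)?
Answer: -153*√218 ≈ -2259.0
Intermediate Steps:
(-11 - 142)*E(7, 13) = (-11 - 142)*√(7² + 13²) = -153*√(49 + 169) = -153*√218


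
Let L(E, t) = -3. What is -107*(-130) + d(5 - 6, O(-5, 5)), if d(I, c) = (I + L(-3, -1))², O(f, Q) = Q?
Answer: 13926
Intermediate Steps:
d(I, c) = (-3 + I)² (d(I, c) = (I - 3)² = (-3 + I)²)
-107*(-130) + d(5 - 6, O(-5, 5)) = -107*(-130) + (-3 + (5 - 6))² = 13910 + (-3 - 1)² = 13910 + (-4)² = 13910 + 16 = 13926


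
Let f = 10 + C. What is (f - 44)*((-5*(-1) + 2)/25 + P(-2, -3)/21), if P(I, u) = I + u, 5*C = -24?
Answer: -4268/2625 ≈ -1.6259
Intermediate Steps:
C = -24/5 (C = (1/5)*(-24) = -24/5 ≈ -4.8000)
f = 26/5 (f = 10 - 24/5 = 26/5 ≈ 5.2000)
(f - 44)*((-5*(-1) + 2)/25 + P(-2, -3)/21) = (26/5 - 44)*((-5*(-1) + 2)/25 + (-2 - 3)/21) = -194*((5 + 2)*(1/25) - 5*1/21)/5 = -194*(7*(1/25) - 5/21)/5 = -194*(7/25 - 5/21)/5 = -194/5*22/525 = -4268/2625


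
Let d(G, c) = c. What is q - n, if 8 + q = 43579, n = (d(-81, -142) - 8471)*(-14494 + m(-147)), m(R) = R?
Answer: -126059362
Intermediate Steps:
n = 126102933 (n = (-142 - 8471)*(-14494 - 147) = -8613*(-14641) = 126102933)
q = 43571 (q = -8 + 43579 = 43571)
q - n = 43571 - 1*126102933 = 43571 - 126102933 = -126059362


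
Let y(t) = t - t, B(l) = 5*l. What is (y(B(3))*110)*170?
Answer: 0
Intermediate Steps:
y(t) = 0
(y(B(3))*110)*170 = (0*110)*170 = 0*170 = 0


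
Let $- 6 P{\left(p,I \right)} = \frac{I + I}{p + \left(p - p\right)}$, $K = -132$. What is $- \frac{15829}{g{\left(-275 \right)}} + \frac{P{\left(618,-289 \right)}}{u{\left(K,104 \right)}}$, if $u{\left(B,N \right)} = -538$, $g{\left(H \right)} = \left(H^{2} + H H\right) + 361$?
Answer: $- \frac{5277494429}{50408231724} \approx -0.1047$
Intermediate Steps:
$P{\left(p,I \right)} = - \frac{I}{3 p}$ ($P{\left(p,I \right)} = - \frac{\left(I + I\right) \frac{1}{p + \left(p - p\right)}}{6} = - \frac{2 I \frac{1}{p + 0}}{6} = - \frac{2 I \frac{1}{p}}{6} = - \frac{I}{3 p}$)
$g{\left(H \right)} = 361 + 2 H^{2}$ ($g{\left(H \right)} = \left(H^{2} + H^{2}\right) + 361 = 2 H^{2} + 361 = 361 + 2 H^{2}$)
$- \frac{15829}{g{\left(-275 \right)}} + \frac{P{\left(618,-289 \right)}}{u{\left(K,104 \right)}} = - \frac{15829}{361 + 2 \left(-275\right)^{2}} + \frac{\left(- \frac{1}{3}\right) \left(-289\right) \frac{1}{618}}{-538} = - \frac{15829}{361 + 2 \cdot 75625} + \left(- \frac{1}{3}\right) \left(-289\right) \frac{1}{618} \left(- \frac{1}{538}\right) = - \frac{15829}{361 + 151250} + \frac{289}{1854} \left(- \frac{1}{538}\right) = - \frac{15829}{151611} - \frac{289}{997452} = - \frac{5277494429}{50408231724}$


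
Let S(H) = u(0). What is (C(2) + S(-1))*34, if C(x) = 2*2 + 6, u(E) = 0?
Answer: 340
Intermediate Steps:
S(H) = 0
C(x) = 10 (C(x) = 4 + 6 = 10)
(C(2) + S(-1))*34 = (10 + 0)*34 = 10*34 = 340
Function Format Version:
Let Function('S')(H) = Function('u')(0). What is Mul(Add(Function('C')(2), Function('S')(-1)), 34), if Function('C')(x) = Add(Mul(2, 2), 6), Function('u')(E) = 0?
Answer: 340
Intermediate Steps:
Function('S')(H) = 0
Function('C')(x) = 10 (Function('C')(x) = Add(4, 6) = 10)
Mul(Add(Function('C')(2), Function('S')(-1)), 34) = Mul(Add(10, 0), 34) = Mul(10, 34) = 340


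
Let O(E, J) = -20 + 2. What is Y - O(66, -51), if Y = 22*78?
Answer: 1734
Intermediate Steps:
O(E, J) = -18
Y = 1716
Y - O(66, -51) = 1716 - 1*(-18) = 1716 + 18 = 1734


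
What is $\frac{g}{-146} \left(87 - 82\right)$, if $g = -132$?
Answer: $\frac{330}{73} \approx 4.5205$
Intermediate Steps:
$\frac{g}{-146} \left(87 - 82\right) = - \frac{132}{-146} \left(87 - 82\right) = \left(-132\right) \left(- \frac{1}{146}\right) 5 = \frac{66}{73} \cdot 5 = \frac{330}{73}$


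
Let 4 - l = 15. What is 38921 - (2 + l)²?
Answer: 38840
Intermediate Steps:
l = -11 (l = 4 - 1*15 = 4 - 15 = -11)
38921 - (2 + l)² = 38921 - (2 - 11)² = 38921 - 1*(-9)² = 38921 - 1*81 = 38921 - 81 = 38840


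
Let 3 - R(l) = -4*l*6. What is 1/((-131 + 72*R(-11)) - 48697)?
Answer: -1/67620 ≈ -1.4789e-5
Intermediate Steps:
R(l) = 3 + 24*l (R(l) = 3 - (-4)*l*6 = 3 - (-4)*6*l = 3 - (-24)*l = 3 + 24*l)
1/((-131 + 72*R(-11)) - 48697) = 1/((-131 + 72*(3 + 24*(-11))) - 48697) = 1/((-131 + 72*(3 - 264)) - 48697) = 1/((-131 + 72*(-261)) - 48697) = 1/((-131 - 18792) - 48697) = 1/(-18923 - 48697) = 1/(-67620) = -1/67620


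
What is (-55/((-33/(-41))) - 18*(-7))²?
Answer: 29929/9 ≈ 3325.4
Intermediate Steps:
(-55/((-33/(-41))) - 18*(-7))² = (-55/((-33*(-1/41))) + 126)² = (-55/33/41 + 126)² = (-55*41/33 + 126)² = (-205/3 + 126)² = (173/3)² = 29929/9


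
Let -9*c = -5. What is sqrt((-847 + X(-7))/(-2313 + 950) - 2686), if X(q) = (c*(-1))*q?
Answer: I*sqrt(44899365362)/4089 ≈ 51.821*I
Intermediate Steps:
c = 5/9 (c = -1/9*(-5) = 5/9 ≈ 0.55556)
X(q) = -5*q/9 (X(q) = ((5/9)*(-1))*q = -5*q/9)
sqrt((-847 + X(-7))/(-2313 + 950) - 2686) = sqrt((-847 - 5/9*(-7))/(-2313 + 950) - 2686) = sqrt((-847 + 35/9)/(-1363) - 2686) = sqrt(-7588/9*(-1/1363) - 2686) = sqrt(7588/12267 - 2686) = sqrt(-32941574/12267) = I*sqrt(44899365362)/4089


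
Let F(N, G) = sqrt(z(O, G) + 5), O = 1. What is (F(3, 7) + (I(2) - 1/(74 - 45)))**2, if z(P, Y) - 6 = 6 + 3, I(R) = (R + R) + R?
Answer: 46749/841 + 692*sqrt(5)/29 ≈ 108.94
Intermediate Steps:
I(R) = 3*R (I(R) = 2*R + R = 3*R)
z(P, Y) = 15 (z(P, Y) = 6 + (6 + 3) = 6 + 9 = 15)
F(N, G) = 2*sqrt(5) (F(N, G) = sqrt(15 + 5) = sqrt(20) = 2*sqrt(5))
(F(3, 7) + (I(2) - 1/(74 - 45)))**2 = (2*sqrt(5) + (3*2 - 1/(74 - 45)))**2 = (2*sqrt(5) + (6 - 1/29))**2 = (2*sqrt(5) + 173/29)**2 = (173/29 + 2*sqrt(5))**2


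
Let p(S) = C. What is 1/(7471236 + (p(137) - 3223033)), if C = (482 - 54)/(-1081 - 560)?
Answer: 1641/6971300695 ≈ 2.3539e-7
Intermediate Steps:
C = -428/1641 (C = 428/(-1641) = 428*(-1/1641) = -428/1641 ≈ -0.26082)
p(S) = -428/1641
1/(7471236 + (p(137) - 3223033)) = 1/(7471236 + (-428/1641 - 3223033)) = 1/(7471236 - 5288997581/1641) = 1/(6971300695/1641) = 1641/6971300695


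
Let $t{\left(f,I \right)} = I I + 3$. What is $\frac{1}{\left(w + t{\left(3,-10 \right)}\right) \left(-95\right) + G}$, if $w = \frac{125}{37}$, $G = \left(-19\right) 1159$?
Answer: $- \frac{37}{1188697} \approx -3.1127 \cdot 10^{-5}$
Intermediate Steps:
$t{\left(f,I \right)} = 3 + I^{2}$ ($t{\left(f,I \right)} = I^{2} + 3 = 3 + I^{2}$)
$G = -22021$
$w = \frac{125}{37}$ ($w = 125 \cdot \frac{1}{37} = \frac{125}{37} \approx 3.3784$)
$\frac{1}{\left(w + t{\left(3,-10 \right)}\right) \left(-95\right) + G} = \frac{1}{\left(\frac{125}{37} + \left(3 + \left(-10\right)^{2}\right)\right) \left(-95\right) - 22021} = \frac{1}{\left(\frac{125}{37} + \left(3 + 100\right)\right) \left(-95\right) - 22021} = \frac{1}{\left(\frac{125}{37} + 103\right) \left(-95\right) - 22021} = \frac{1}{\frac{3936}{37} \left(-95\right) - 22021} = \frac{1}{- \frac{373920}{37} - 22021} = \frac{1}{- \frac{1188697}{37}} = - \frac{37}{1188697}$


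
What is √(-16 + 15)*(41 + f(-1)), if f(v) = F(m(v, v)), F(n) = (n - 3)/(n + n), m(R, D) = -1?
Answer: 43*I ≈ 43.0*I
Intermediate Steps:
F(n) = (-3 + n)/(2*n) (F(n) = (-3 + n)/((2*n)) = (-3 + n)*(1/(2*n)) = (-3 + n)/(2*n))
f(v) = 2 (f(v) = (½)*(-3 - 1)/(-1) = (½)*(-1)*(-4) = 2)
√(-16 + 15)*(41 + f(-1)) = √(-16 + 15)*(41 + 2) = √(-1)*43 = I*43 = 43*I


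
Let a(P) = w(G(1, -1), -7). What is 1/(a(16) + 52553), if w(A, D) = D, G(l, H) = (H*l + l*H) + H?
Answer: 1/52546 ≈ 1.9031e-5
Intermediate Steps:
G(l, H) = H + 2*H*l (G(l, H) = (H*l + H*l) + H = 2*H*l + H = H + 2*H*l)
a(P) = -7
1/(a(16) + 52553) = 1/(-7 + 52553) = 1/52546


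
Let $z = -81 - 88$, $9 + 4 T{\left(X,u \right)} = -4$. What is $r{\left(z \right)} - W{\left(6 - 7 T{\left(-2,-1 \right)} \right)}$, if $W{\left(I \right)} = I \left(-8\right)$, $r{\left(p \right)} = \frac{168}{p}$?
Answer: $\frac{38702}{169} \approx 229.01$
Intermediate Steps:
$T{\left(X,u \right)} = - \frac{13}{4}$ ($T{\left(X,u \right)} = - \frac{9}{4} + \frac{1}{4} \left(-4\right) = - \frac{9}{4} - 1 = - \frac{13}{4}$)
$z = -169$
$W{\left(I \right)} = - 8 I$
$r{\left(z \right)} - W{\left(6 - 7 T{\left(-2,-1 \right)} \right)} = \frac{168}{-169} - - 8 \left(6 - - \frac{91}{4}\right) = 168 \left(- \frac{1}{169}\right) - - 8 \left(6 + \frac{91}{4}\right) = - \frac{168}{169} - \left(-8\right) \frac{115}{4} = - \frac{168}{169} - -230 = - \frac{168}{169} + 230 = \frac{38702}{169}$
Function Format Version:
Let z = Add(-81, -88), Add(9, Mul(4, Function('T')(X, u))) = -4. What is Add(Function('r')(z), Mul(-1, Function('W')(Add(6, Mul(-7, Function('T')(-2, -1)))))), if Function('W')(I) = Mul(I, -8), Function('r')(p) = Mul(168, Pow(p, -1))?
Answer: Rational(38702, 169) ≈ 229.01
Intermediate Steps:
Function('T')(X, u) = Rational(-13, 4) (Function('T')(X, u) = Add(Rational(-9, 4), Mul(Rational(1, 4), -4)) = Add(Rational(-9, 4), -1) = Rational(-13, 4))
z = -169
Function('W')(I) = Mul(-8, I)
Add(Function('r')(z), Mul(-1, Function('W')(Add(6, Mul(-7, Function('T')(-2, -1)))))) = Add(Mul(168, Pow(-169, -1)), Mul(-1, Mul(-8, Add(6, Mul(-7, Rational(-13, 4)))))) = Add(Mul(168, Rational(-1, 169)), Mul(-1, Mul(-8, Add(6, Rational(91, 4))))) = Add(Rational(-168, 169), Mul(-1, Mul(-8, Rational(115, 4)))) = Add(Rational(-168, 169), Mul(-1, -230)) = Add(Rational(-168, 169), 230) = Rational(38702, 169)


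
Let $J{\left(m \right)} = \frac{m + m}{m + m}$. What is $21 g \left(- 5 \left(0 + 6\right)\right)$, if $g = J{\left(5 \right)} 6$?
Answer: $-3780$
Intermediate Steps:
$J{\left(m \right)} = 1$ ($J{\left(m \right)} = \frac{2 m}{2 m} = 2 m \frac{1}{2 m} = 1$)
$g = 6$ ($g = 1 \cdot 6 = 6$)
$21 g \left(- 5 \left(0 + 6\right)\right) = 21 \cdot 6 \left(- 5 \left(0 + 6\right)\right) = 126 \left(\left(-5\right) 6\right) = 126 \left(-30\right) = -3780$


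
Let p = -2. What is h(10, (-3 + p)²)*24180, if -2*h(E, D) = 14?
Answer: -169260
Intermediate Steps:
h(E, D) = -7 (h(E, D) = -½*14 = -7)
h(10, (-3 + p)²)*24180 = -7*24180 = -169260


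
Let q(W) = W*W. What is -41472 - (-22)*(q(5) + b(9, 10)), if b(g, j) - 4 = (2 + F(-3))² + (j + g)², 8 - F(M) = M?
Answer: -29174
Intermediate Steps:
q(W) = W²
F(M) = 8 - M
b(g, j) = 173 + (g + j)² (b(g, j) = 4 + ((2 + (8 - 1*(-3)))² + (j + g)²) = 4 + ((2 + (8 + 3))² + (g + j)²) = 4 + ((2 + 11)² + (g + j)²) = 4 + (13² + (g + j)²) = 4 + (169 + (g + j)²) = 173 + (g + j)²)
-41472 - (-22)*(q(5) + b(9, 10)) = -41472 - (-22)*(5² + (173 + (9 + 10)²)) = -41472 - (-22)*(25 + (173 + 19²)) = -41472 - (-22)*(25 + (173 + 361)) = -41472 - (-22)*(25 + 534) = -41472 - (-22)*559 = -41472 - 1*(-12298) = -41472 + 12298 = -29174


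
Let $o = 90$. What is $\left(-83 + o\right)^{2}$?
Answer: $49$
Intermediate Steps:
$\left(-83 + o\right)^{2} = \left(-83 + 90\right)^{2} = 7^{2} = 49$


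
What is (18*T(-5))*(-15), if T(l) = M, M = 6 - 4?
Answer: -540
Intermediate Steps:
M = 2
T(l) = 2
(18*T(-5))*(-15) = (18*2)*(-15) = 36*(-15) = -540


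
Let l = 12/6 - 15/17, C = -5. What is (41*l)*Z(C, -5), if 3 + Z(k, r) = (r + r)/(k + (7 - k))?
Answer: -24149/119 ≈ -202.93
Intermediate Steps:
Z(k, r) = -3 + 2*r/7 (Z(k, r) = -3 + (r + r)/(k + (7 - k)) = -3 + (2*r)/7 = -3 + (2*r)*(⅐) = -3 + 2*r/7)
l = 19/17 (l = 12*(⅙) - 15*1/17 = 2 - 15/17 = 19/17 ≈ 1.1176)
(41*l)*Z(C, -5) = (41*(19/17))*(-3 + (2/7)*(-5)) = 779*(-3 - 10/7)/17 = (779/17)*(-31/7) = -24149/119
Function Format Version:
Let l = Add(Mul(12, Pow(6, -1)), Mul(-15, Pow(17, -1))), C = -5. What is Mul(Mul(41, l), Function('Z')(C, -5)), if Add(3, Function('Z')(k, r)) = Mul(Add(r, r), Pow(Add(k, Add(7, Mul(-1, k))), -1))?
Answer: Rational(-24149, 119) ≈ -202.93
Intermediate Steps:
Function('Z')(k, r) = Add(-3, Mul(Rational(2, 7), r)) (Function('Z')(k, r) = Add(-3, Mul(Add(r, r), Pow(Add(k, Add(7, Mul(-1, k))), -1))) = Add(-3, Mul(Mul(2, r), Pow(7, -1))) = Add(-3, Mul(Mul(2, r), Rational(1, 7))) = Add(-3, Mul(Rational(2, 7), r)))
l = Rational(19, 17) (l = Add(Mul(12, Rational(1, 6)), Mul(-15, Rational(1, 17))) = Add(2, Rational(-15, 17)) = Rational(19, 17) ≈ 1.1176)
Mul(Mul(41, l), Function('Z')(C, -5)) = Mul(Mul(41, Rational(19, 17)), Add(-3, Mul(Rational(2, 7), -5))) = Mul(Rational(779, 17), Add(-3, Rational(-10, 7))) = Mul(Rational(779, 17), Rational(-31, 7)) = Rational(-24149, 119)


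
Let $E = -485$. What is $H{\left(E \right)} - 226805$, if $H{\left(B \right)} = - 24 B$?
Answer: $-215165$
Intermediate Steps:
$H{\left(E \right)} - 226805 = \left(-24\right) \left(-485\right) - 226805 = 11640 - 226805 = -215165$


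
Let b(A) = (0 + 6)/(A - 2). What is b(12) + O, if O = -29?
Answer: -142/5 ≈ -28.400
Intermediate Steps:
b(A) = 6/(-2 + A)
b(12) + O = 6/(-2 + 12) - 29 = 6/10 - 29 = 6*(⅒) - 29 = ⅗ - 29 = -142/5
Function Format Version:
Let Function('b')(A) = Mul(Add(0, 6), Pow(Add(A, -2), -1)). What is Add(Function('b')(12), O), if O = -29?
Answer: Rational(-142, 5) ≈ -28.400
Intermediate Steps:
Function('b')(A) = Mul(6, Pow(Add(-2, A), -1))
Add(Function('b')(12), O) = Add(Mul(6, Pow(Add(-2, 12), -1)), -29) = Add(Mul(6, Pow(10, -1)), -29) = Add(Mul(6, Rational(1, 10)), -29) = Add(Rational(3, 5), -29) = Rational(-142, 5)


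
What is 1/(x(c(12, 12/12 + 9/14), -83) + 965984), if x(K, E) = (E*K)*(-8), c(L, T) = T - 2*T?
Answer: 7/6754252 ≈ 1.0364e-6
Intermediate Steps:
c(L, T) = -T
x(K, E) = -8*E*K
1/(x(c(12, 12/12 + 9/14), -83) + 965984) = 1/(-8*(-83)*(-(12/12 + 9/14)) + 965984) = 1/(-8*(-83)*(-(12*(1/12) + 9*(1/14))) + 965984) = 1/(-8*(-83)*(-(1 + 9/14)) + 965984) = 1/(-8*(-83)*(-1*23/14) + 965984) = 1/(-8*(-83)*(-23/14) + 965984) = 1/(-7636/7 + 965984) = 1/(6754252/7) = 7/6754252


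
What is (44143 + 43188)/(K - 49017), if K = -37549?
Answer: -87331/86566 ≈ -1.0088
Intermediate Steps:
(44143 + 43188)/(K - 49017) = (44143 + 43188)/(-37549 - 49017) = 87331/(-86566) = 87331*(-1/86566) = -87331/86566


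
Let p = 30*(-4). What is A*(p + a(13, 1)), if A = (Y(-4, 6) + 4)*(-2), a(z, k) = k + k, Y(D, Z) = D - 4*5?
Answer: -4720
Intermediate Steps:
Y(D, Z) = -20 + D (Y(D, Z) = D - 20 = -20 + D)
a(z, k) = 2*k
A = 40 (A = ((-20 - 4) + 4)*(-2) = (-24 + 4)*(-2) = -20*(-2) = 40)
p = -120
A*(p + a(13, 1)) = 40*(-120 + 2*1) = 40*(-120 + 2) = 40*(-118) = -4720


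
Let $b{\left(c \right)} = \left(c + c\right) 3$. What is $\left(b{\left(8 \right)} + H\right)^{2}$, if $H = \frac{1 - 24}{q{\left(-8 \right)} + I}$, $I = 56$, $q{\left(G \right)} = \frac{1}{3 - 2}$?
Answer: $\frac{7360369}{3249} \approx 2265.4$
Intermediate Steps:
$q{\left(G \right)} = 1$ ($q{\left(G \right)} = 1^{-1} = 1$)
$H = - \frac{23}{57}$ ($H = \frac{1 - 24}{1 + 56} = - \frac{23}{57} \approx -0.40351$)
$b{\left(c \right)} = 6 c$ ($b{\left(c \right)} = 2 c 3 = 6 c$)
$\left(b{\left(8 \right)} + H\right)^{2} = \left(6 \cdot 8 - \frac{23}{57}\right)^{2} = \left(48 - \frac{23}{57}\right)^{2} = \left(\frac{2713}{57}\right)^{2} = \frac{7360369}{3249}$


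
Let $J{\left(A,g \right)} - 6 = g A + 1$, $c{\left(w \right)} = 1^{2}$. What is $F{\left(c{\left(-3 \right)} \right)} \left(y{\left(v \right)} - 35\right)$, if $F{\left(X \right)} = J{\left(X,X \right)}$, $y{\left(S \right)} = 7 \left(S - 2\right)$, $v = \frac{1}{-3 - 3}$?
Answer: $- \frac{1204}{3} \approx -401.33$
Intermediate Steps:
$c{\left(w \right)} = 1$
$v = - \frac{1}{6}$ ($v = \frac{1}{-6} = - \frac{1}{6} \approx -0.16667$)
$y{\left(S \right)} = -14 + 7 S$ ($y{\left(S \right)} = 7 \left(-2 + S\right) = -14 + 7 S$)
$J{\left(A,g \right)} = 7 + A g$ ($J{\left(A,g \right)} = 6 + \left(g A + 1\right) = 6 + \left(A g + 1\right) = 6 + \left(1 + A g\right) = 7 + A g$)
$F{\left(X \right)} = 7 + X^{2}$ ($F{\left(X \right)} = 7 + X X = 7 + X^{2}$)
$F{\left(c{\left(-3 \right)} \right)} \left(y{\left(v \right)} - 35\right) = \left(7 + 1^{2}\right) \left(\left(-14 + 7 \left(- \frac{1}{6}\right)\right) - 35\right) = \left(7 + 1\right) \left(\left(-14 - \frac{7}{6}\right) - 35\right) = 8 \left(- \frac{91}{6} - 35\right) = 8 \left(- \frac{301}{6}\right) = - \frac{1204}{3}$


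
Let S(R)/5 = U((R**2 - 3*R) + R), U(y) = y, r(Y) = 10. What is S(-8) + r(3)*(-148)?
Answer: -1080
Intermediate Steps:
S(R) = -10*R + 5*R**2 (S(R) = 5*((R**2 - 3*R) + R) = 5*(R**2 - 2*R) = -10*R + 5*R**2)
S(-8) + r(3)*(-148) = 5*(-8)*(-2 - 8) + 10*(-148) = 5*(-8)*(-10) - 1480 = 400 - 1480 = -1080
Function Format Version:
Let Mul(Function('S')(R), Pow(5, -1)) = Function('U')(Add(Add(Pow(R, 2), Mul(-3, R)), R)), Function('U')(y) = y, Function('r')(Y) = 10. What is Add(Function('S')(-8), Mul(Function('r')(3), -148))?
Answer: -1080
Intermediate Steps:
Function('S')(R) = Add(Mul(-10, R), Mul(5, Pow(R, 2))) (Function('S')(R) = Mul(5, Add(Add(Pow(R, 2), Mul(-3, R)), R)) = Mul(5, Add(Pow(R, 2), Mul(-2, R))) = Add(Mul(-10, R), Mul(5, Pow(R, 2))))
Add(Function('S')(-8), Mul(Function('r')(3), -148)) = Add(Mul(5, -8, Add(-2, -8)), Mul(10, -148)) = Add(Mul(5, -8, -10), -1480) = Add(400, -1480) = -1080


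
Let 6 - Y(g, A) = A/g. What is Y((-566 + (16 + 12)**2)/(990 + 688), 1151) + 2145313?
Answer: 232874082/109 ≈ 2.1365e+6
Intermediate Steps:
Y(g, A) = 6 - A/g
Y((-566 + (16 + 12)**2)/(990 + 688), 1151) + 2145313 = (6 - 1*1151/(-566 + (16 + 12)**2)/(990 + 688)) + 2145313 = (6 - 1*1151/(-566 + 28**2)/1678) + 2145313 = (6 - 1*1151/(-566 + 784)*(1/1678)) + 2145313 = (6 - 1*1151/218*(1/1678)) + 2145313 = (6 - 1*1151/109/839) + 2145313 = (6 - 1*1151*839/109) + 2145313 = (6 - 965689/109) + 2145313 = -965035/109 + 2145313 = 232874082/109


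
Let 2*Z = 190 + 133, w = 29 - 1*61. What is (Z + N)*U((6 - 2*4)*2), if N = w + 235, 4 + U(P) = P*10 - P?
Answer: -14580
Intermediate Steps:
w = -32 (w = 29 - 61 = -32)
Z = 323/2 (Z = (190 + 133)/2 = (½)*323 = 323/2 ≈ 161.50)
U(P) = -4 + 9*P (U(P) = -4 + (P*10 - P) = -4 + (10*P - P) = -4 + 9*P)
N = 203 (N = -32 + 235 = 203)
(Z + N)*U((6 - 2*4)*2) = (323/2 + 203)*(-4 + 9*((6 - 2*4)*2)) = 729*(-4 + 9*((6 - 8)*2))/2 = 729*(-4 + 9*(-2*2))/2 = 729*(-4 + 9*(-4))/2 = 729*(-4 - 36)/2 = (729/2)*(-40) = -14580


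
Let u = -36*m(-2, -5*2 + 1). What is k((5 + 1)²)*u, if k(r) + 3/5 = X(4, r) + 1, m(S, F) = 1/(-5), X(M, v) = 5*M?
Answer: 3672/25 ≈ 146.88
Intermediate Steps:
m(S, F) = -⅕ (m(S, F) = 1*(-⅕) = -⅕)
k(r) = 102/5 (k(r) = -⅗ + (5*4 + 1) = -⅗ + (20 + 1) = -⅗ + 21 = 102/5)
u = 36/5 (u = -36*(-⅕) = 36/5 ≈ 7.2000)
k((5 + 1)²)*u = (102/5)*(36/5) = 3672/25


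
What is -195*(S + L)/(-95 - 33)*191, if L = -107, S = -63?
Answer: -3165825/64 ≈ -49466.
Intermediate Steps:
-195*(S + L)/(-95 - 33)*191 = -195*(-63 - 107)/(-95 - 33)*191 = -(-33150)/(-128)*191 = -(-33150)*(-1)/128*191 = -195*85/64*191 = -16575/64*191 = -3165825/64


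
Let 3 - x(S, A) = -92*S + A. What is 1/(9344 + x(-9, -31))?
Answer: 1/8550 ≈ 0.00011696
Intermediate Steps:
x(S, A) = 3 - A + 92*S (x(S, A) = 3 - (-92*S + A) = 3 - (A - 92*S) = 3 + (-A + 92*S) = 3 - A + 92*S)
1/(9344 + x(-9, -31)) = 1/(9344 + (3 - 1*(-31) + 92*(-9))) = 1/(9344 + (3 + 31 - 828)) = 1/(9344 - 794) = 1/8550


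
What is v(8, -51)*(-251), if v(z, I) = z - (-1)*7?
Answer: -3765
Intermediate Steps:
v(z, I) = 7 + z (v(z, I) = z - 1*(-7) = z + 7 = 7 + z)
v(8, -51)*(-251) = (7 + 8)*(-251) = 15*(-251) = -3765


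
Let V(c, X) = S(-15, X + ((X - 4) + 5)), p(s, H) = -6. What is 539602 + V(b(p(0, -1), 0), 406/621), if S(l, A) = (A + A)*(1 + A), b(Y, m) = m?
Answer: 208098541646/385641 ≈ 5.3962e+5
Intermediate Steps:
S(l, A) = 2*A*(1 + A) (S(l, A) = (2*A)*(1 + A) = 2*A*(1 + A))
V(c, X) = 2*(1 + 2*X)*(2 + 2*X) (V(c, X) = 2*(X + ((X - 4) + 5))*(1 + (X + ((X - 4) + 5))) = 2*(X + ((-4 + X) + 5))*(1 + (X + ((-4 + X) + 5))) = 2*(X + (1 + X))*(1 + (X + (1 + X))) = 2*(1 + 2*X)*(1 + (1 + 2*X)) = 2*(1 + 2*X)*(2 + 2*X))
539602 + V(b(p(0, -1), 0), 406/621) = 539602 + 4*(1 + 406/621)*(1 + 2*(406/621)) = 539602 + 4*(1027/621)*(1 + 812/621) = 539602 + 4*(1027/621)*(1433/621) = 539602 + 5886764/385641 = 208098541646/385641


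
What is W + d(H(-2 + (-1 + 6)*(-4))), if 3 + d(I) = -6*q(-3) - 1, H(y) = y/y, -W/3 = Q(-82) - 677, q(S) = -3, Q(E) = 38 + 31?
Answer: 1838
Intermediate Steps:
Q(E) = 69
W = 1824 (W = -3*(69 - 677) = -3*(-608) = 1824)
H(y) = 1
d(I) = 14 (d(I) = -3 + (-6*(-3) - 1) = -3 + (18 - 1) = -3 + 17 = 14)
W + d(H(-2 + (-1 + 6)*(-4))) = 1824 + 14 = 1838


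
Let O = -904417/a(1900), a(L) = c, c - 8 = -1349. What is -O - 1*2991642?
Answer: -4012696339/1341 ≈ -2.9923e+6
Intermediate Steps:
c = -1341 (c = 8 - 1349 = -1341)
a(L) = -1341
O = 904417/1341 (O = -904417/(-1341) = -904417*(-1/1341) = 904417/1341 ≈ 674.43)
-O - 1*2991642 = -1*904417/1341 - 1*2991642 = -904417/1341 - 2991642 = -4012696339/1341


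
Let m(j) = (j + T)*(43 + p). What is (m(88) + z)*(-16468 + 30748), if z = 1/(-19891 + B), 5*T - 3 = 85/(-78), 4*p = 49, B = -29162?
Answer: 1140168093477/16351 ≈ 6.9731e+7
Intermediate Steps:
p = 49/4 (p = (¼)*49 = 49/4 ≈ 12.250)
T = 149/390 (T = ⅗ + (85/(-78))/5 = ⅗ + (85*(-1/78))/5 = ⅗ + (⅕)*(-85/78) = ⅗ - 17/78 = 149/390 ≈ 0.38205)
z = -1/49053 (z = 1/(-19891 - 29162) = 1/(-49053) = -1/49053 ≈ -2.0386e-5)
m(j) = 2533/120 + 221*j/4 (m(j) = (j + 149/390)*(43 + 49/4) = (149/390 + j)*(221/4) = 2533/120 + 221*j/4)
(m(88) + z)*(-16468 + 30748) = ((2533/120 + (221/4)*88) - 1/49053)*(-16468 + 30748) = ((2533/120 + 4862) - 1/49053)*14280 = (585973/120 - 1/49053)*14280 = (3193748161/654040)*14280 = 1140168093477/16351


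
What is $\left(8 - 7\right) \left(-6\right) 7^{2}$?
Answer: $-294$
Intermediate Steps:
$\left(8 - 7\right) \left(-6\right) 7^{2} = 1 \left(-6\right) 49 = \left(-6\right) 49 = -294$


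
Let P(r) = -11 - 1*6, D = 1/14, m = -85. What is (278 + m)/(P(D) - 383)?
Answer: -193/400 ≈ -0.48250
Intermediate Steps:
D = 1/14 ≈ 0.071429
P(r) = -17 (P(r) = -11 - 6 = -17)
(278 + m)/(P(D) - 383) = (278 - 85)/(-17 - 383) = 193/(-400) = 193*(-1/400) = -193/400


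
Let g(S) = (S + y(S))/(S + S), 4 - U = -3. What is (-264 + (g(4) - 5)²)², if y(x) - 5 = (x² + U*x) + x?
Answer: 275792449/4096 ≈ 67332.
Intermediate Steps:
U = 7 (U = 4 - 1*(-3) = 4 + 3 = 7)
y(x) = 5 + x² + 8*x (y(x) = 5 + ((x² + 7*x) + x) = 5 + (x² + 8*x) = 5 + x² + 8*x)
g(S) = (5 + S² + 9*S)/(2*S) (g(S) = (S + (5 + S² + 8*S))/(S + S) = (5 + S² + 9*S)/((2*S)) = (5 + S² + 9*S)*(1/(2*S)) = (5 + S² + 9*S)/(2*S))
(-264 + (g(4) - 5)²)² = (-264 + ((½)*(5 + 4² + 9*4)/4 - 5)²)² = (-264 + ((½)*(¼)*(5 + 16 + 36) - 5)²)² = (-264 + ((½)*(¼)*57 - 5)²)² = (-264 + (57/8 - 5)²)² = (-264 + (17/8)²)² = (-264 + 289/64)² = (-16607/64)² = 275792449/4096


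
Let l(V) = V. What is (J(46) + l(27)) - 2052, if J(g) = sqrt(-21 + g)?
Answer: -2020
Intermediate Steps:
(J(46) + l(27)) - 2052 = (sqrt(-21 + 46) + 27) - 2052 = (sqrt(25) + 27) - 2052 = (5 + 27) - 2052 = 32 - 2052 = -2020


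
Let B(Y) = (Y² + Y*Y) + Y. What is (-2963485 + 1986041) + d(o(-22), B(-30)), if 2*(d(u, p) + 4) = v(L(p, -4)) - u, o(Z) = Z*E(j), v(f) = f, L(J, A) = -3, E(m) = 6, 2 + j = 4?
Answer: -1954767/2 ≈ -9.7738e+5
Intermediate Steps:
j = 2 (j = -2 + 4 = 2)
B(Y) = Y + 2*Y² (B(Y) = (Y² + Y²) + Y = 2*Y² + Y = Y + 2*Y²)
o(Z) = 6*Z (o(Z) = Z*6 = 6*Z)
d(u, p) = -11/2 - u/2 (d(u, p) = -4 + (-3 - u)/2 = -4 + (-3/2 - u/2) = -11/2 - u/2)
(-2963485 + 1986041) + d(o(-22), B(-30)) = (-2963485 + 1986041) + (-11/2 - 3*(-22)) = -977444 + (-11/2 - ½*(-132)) = -977444 + (-11/2 + 66) = -977444 + 121/2 = -1954767/2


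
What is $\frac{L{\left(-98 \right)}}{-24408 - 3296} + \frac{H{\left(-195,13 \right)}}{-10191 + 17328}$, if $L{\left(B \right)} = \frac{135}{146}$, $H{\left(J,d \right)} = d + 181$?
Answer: $\frac{783724601}{28867623408} \approx 0.027149$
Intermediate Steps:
$H{\left(J,d \right)} = 181 + d$
$L{\left(B \right)} = \frac{135}{146}$ ($L{\left(B \right)} = 135 \cdot \frac{1}{146} = \frac{135}{146}$)
$\frac{L{\left(-98 \right)}}{-24408 - 3296} + \frac{H{\left(-195,13 \right)}}{-10191 + 17328} = \frac{135}{146 \left(-24408 - 3296\right)} + \frac{181 + 13}{-10191 + 17328} = \frac{135}{146 \left(-24408 - 3296\right)} + \frac{194}{7137} = \frac{135}{146 \left(-27704\right)} + 194 \cdot \frac{1}{7137} = \frac{135}{146} \left(- \frac{1}{27704}\right) + \frac{194}{7137} = - \frac{135}{4044784} + \frac{194}{7137} = \frac{783724601}{28867623408}$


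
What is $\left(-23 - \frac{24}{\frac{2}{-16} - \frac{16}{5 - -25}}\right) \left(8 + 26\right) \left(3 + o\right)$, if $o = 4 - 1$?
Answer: $\frac{216852}{79} \approx 2745.0$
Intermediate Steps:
$o = 3$ ($o = 4 - 1 = 3$)
$\left(-23 - \frac{24}{\frac{2}{-16} - \frac{16}{5 - -25}}\right) \left(8 + 26\right) \left(3 + o\right) = \left(-23 - \frac{24}{\frac{2}{-16} - \frac{16}{5 - -25}}\right) \left(8 + 26\right) \left(3 + 3\right) = \left(-23 - \frac{24}{2 \left(- \frac{1}{16}\right) - \frac{16}{5 + 25}}\right) 34 \cdot 6 = \left(-23 - \frac{24}{- \frac{1}{8} - \frac{16}{30}}\right) 204 = \left(-23 - \frac{24}{- \frac{1}{8} - \frac{8}{15}}\right) 204 = \left(-23 - \frac{24}{- \frac{79}{120}}\right) 204 = \left(-23 - - \frac{2880}{79}\right) 204 = \left(-23 + \frac{2880}{79}\right) 204 = \frac{1063}{79} \cdot 204 = \frac{216852}{79}$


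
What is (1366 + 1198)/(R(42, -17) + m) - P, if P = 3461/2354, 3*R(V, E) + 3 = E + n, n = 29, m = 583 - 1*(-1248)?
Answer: -155909/2158618 ≈ -0.072226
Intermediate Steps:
m = 1831 (m = 583 + 1248 = 1831)
R(V, E) = 26/3 + E/3 (R(V, E) = -1 + (E + 29)/3 = -1 + (29 + E)/3 = -1 + (29/3 + E/3) = 26/3 + E/3)
P = 3461/2354 (P = 3461*(1/2354) = 3461/2354 ≈ 1.4703)
(1366 + 1198)/(R(42, -17) + m) - P = (1366 + 1198)/((26/3 + (⅓)*(-17)) + 1831) - 1*3461/2354 = 2564/((26/3 - 17/3) + 1831) - 3461/2354 = 2564/(3 + 1831) - 3461/2354 = 2564/1834 - 3461/2354 = 2564*(1/1834) - 3461/2354 = 1282/917 - 3461/2354 = -155909/2158618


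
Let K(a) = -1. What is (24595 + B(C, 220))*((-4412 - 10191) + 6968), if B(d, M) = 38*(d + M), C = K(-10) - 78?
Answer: -228691155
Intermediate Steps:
C = -79 (C = -1 - 78 = -79)
B(d, M) = 38*M + 38*d (B(d, M) = 38*(M + d) = 38*M + 38*d)
(24595 + B(C, 220))*((-4412 - 10191) + 6968) = (24595 + (38*220 + 38*(-79)))*((-4412 - 10191) + 6968) = (24595 + (8360 - 3002))*(-14603 + 6968) = (24595 + 5358)*(-7635) = 29953*(-7635) = -228691155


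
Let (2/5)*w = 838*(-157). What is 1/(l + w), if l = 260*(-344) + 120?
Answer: -1/418235 ≈ -2.3910e-6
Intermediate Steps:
w = -328915 (w = 5*(838*(-157))/2 = (5/2)*(-131566) = -328915)
l = -89320 (l = -89440 + 120 = -89320)
1/(l + w) = 1/(-89320 - 328915) = 1/(-418235) = -1/418235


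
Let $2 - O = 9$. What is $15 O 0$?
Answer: $0$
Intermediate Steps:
$O = -7$ ($O = 2 - 9 = -7$)
$15 O 0 = 15 \left(-7\right) 0 = \left(-105\right) 0 = 0$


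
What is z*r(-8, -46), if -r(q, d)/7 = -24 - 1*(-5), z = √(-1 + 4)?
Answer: 133*√3 ≈ 230.36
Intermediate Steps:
z = √3 ≈ 1.7320
r(q, d) = 133 (r(q, d) = -7*(-24 - 1*(-5)) = -7*(-24 + 5) = -7*(-19) = 133)
z*r(-8, -46) = √3*133 = 133*√3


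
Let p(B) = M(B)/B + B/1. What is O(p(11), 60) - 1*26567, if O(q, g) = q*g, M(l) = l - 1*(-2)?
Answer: -284197/11 ≈ -25836.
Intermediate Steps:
M(l) = 2 + l (M(l) = l + 2 = 2 + l)
p(B) = B + (2 + B)/B (p(B) = (2 + B)/B + B/1 = (2 + B)/B + B*1 = (2 + B)/B + B = B + (2 + B)/B)
O(q, g) = g*q
O(p(11), 60) - 1*26567 = 60*(1 + 11 + 2/11) - 1*26567 = 60*(1 + 11 + 2*(1/11)) - 26567 = 60*(1 + 11 + 2/11) - 26567 = 60*(134/11) - 26567 = 8040/11 - 26567 = -284197/11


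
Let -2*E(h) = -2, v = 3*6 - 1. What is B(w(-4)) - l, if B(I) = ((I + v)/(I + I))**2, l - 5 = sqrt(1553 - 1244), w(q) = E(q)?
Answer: 76 - sqrt(309) ≈ 58.422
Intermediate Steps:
v = 17 (v = 18 - 1 = 17)
E(h) = 1 (E(h) = -1/2*(-2) = 1)
w(q) = 1
l = 5 + sqrt(309) (l = 5 + sqrt(1553 - 1244) = 5 + sqrt(309) ≈ 22.578)
B(I) = (17 + I)**2/(4*I**2) (B(I) = ((I + 17)/(I + I))**2 = ((17 + I)/((2*I)))**2 = ((17 + I)*(1/(2*I)))**2 = ((17 + I)/(2*I))**2 = (17 + I)**2/(4*I**2))
B(w(-4)) - l = (1/4)*(17 + 1)**2/1**2 - (5 + sqrt(309)) = (1/4)*1*18**2 + (-5 - sqrt(309)) = (1/4)*1*324 + (-5 - sqrt(309)) = 81 + (-5 - sqrt(309)) = 76 - sqrt(309)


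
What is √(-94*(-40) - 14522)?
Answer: I*√10762 ≈ 103.74*I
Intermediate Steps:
√(-94*(-40) - 14522) = √(3760 - 14522) = √(-10762) = I*√10762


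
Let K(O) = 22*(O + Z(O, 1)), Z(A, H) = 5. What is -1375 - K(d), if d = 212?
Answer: -6149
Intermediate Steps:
K(O) = 110 + 22*O (K(O) = 22*(O + 5) = 22*(5 + O) = 110 + 22*O)
-1375 - K(d) = -1375 - (110 + 22*212) = -1375 - (110 + 4664) = -1375 - 1*4774 = -1375 - 4774 = -6149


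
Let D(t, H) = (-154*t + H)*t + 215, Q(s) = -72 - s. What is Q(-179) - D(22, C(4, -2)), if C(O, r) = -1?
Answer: 74450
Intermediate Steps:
D(t, H) = 215 + t*(H - 154*t) (D(t, H) = (H - 154*t)*t + 215 = t*(H - 154*t) + 215 = 215 + t*(H - 154*t))
Q(-179) - D(22, C(4, -2)) = (-72 - 1*(-179)) - (215 - 154*22**2 - 1*22) = (-72 + 179) - (215 - 154*484 - 22) = 107 - (215 - 74536 - 22) = 107 - 1*(-74343) = 107 + 74343 = 74450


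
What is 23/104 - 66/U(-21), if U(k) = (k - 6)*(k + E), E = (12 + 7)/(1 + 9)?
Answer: 16657/178776 ≈ 0.093172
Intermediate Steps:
E = 19/10 ≈ 1.9000
U(k) = (-6 + k)*(19/10 + k) (U(k) = (k - 6)*(k + 19/10) = (-6 + k)*(19/10 + k))
23/104 - 66/U(-21) = 23/104 - 66/(-57/5 + (-21)**2 - 41/10*(-21)) = 23*(1/104) - 66/(-57/5 + 441 + 861/10) = 23/104 - 66/5157/10 = 23/104 - 66*10/5157 = 23/104 - 220/1719 = 16657/178776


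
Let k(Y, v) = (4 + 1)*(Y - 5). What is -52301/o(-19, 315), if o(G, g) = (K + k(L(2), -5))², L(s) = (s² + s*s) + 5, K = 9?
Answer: -52301/2401 ≈ -21.783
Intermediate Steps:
L(s) = 5 + 2*s² (L(s) = (s² + s²) + 5 = 2*s² + 5 = 5 + 2*s²)
k(Y, v) = -25 + 5*Y (k(Y, v) = 5*(-5 + Y) = -25 + 5*Y)
o(G, g) = 2401 (o(G, g) = (9 + (-25 + 5*(5 + 2*2²)))² = (9 + (-25 + 5*(5 + 2*4)))² = (9 + (-25 + 5*(5 + 8)))² = (9 + (-25 + 5*13))² = (9 + (-25 + 65))² = (9 + 40)² = 49² = 2401)
-52301/o(-19, 315) = -52301/2401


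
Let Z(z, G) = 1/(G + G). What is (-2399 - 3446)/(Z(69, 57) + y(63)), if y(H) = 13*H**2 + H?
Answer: -666330/5889241 ≈ -0.11314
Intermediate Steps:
Z(z, G) = 1/(2*G)
y(H) = H + 13*H**2
(-2399 - 3446)/(Z(69, 57) + y(63)) = (-2399 - 3446)/((1/2)/57 + 63*(1 + 13*63)) = -5845/((1/2)*(1/57) + 63*(1 + 819)) = -5845/(1/114 + 63*820) = -5845/(1/114 + 51660) = -5845/5889241/114 = -5845*114/5889241 = -666330/5889241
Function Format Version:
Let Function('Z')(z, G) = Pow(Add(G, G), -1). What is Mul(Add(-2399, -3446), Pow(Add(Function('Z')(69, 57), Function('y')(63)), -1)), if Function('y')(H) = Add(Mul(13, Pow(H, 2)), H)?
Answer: Rational(-666330, 5889241) ≈ -0.11314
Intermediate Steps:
Function('Z')(z, G) = Mul(Rational(1, 2), Pow(G, -1)) (Function('Z')(z, G) = Pow(Mul(2, G), -1) = Mul(Rational(1, 2), Pow(G, -1)))
Function('y')(H) = Add(H, Mul(13, Pow(H, 2)))
Mul(Add(-2399, -3446), Pow(Add(Function('Z')(69, 57), Function('y')(63)), -1)) = Mul(Add(-2399, -3446), Pow(Add(Mul(Rational(1, 2), Pow(57, -1)), Mul(63, Add(1, Mul(13, 63)))), -1)) = Mul(-5845, Pow(Add(Mul(Rational(1, 2), Rational(1, 57)), Mul(63, Add(1, 819))), -1)) = Mul(-5845, Pow(Add(Rational(1, 114), Mul(63, 820)), -1)) = Mul(-5845, Pow(Add(Rational(1, 114), 51660), -1)) = Mul(-5845, Pow(Rational(5889241, 114), -1)) = Mul(-5845, Rational(114, 5889241)) = Rational(-666330, 5889241)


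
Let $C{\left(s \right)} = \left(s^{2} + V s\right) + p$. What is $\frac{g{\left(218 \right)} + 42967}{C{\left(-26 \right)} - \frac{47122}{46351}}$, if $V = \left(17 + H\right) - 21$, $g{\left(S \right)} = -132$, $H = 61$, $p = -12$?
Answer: $- \frac{397089017}{7592448} \approx -52.301$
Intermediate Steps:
$V = 57$ ($V = \left(17 + 61\right) - 21 = 78 - 21 = 57$)
$C{\left(s \right)} = -12 + s^{2} + 57 s$ ($C{\left(s \right)} = \left(s^{2} + 57 s\right) - 12 = -12 + s^{2} + 57 s$)
$\frac{g{\left(218 \right)} + 42967}{C{\left(-26 \right)} - \frac{47122}{46351}} = \frac{-132 + 42967}{\left(-12 + \left(-26\right)^{2} + 57 \left(-26\right)\right) - \frac{47122}{46351}} = \frac{42835}{\left(-12 + 676 - 1482\right) - \frac{47122}{46351}} = \frac{42835}{-818 - \frac{47122}{46351}} = \frac{42835}{- \frac{37962240}{46351}} = 42835 \left(- \frac{46351}{37962240}\right) = - \frac{397089017}{7592448}$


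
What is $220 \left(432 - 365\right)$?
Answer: $14740$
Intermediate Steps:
$220 \left(432 - 365\right) = 220 \cdot 67 = 14740$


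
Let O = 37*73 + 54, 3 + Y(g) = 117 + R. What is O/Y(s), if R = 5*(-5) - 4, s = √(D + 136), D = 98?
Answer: 551/17 ≈ 32.412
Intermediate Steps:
s = 3*√26 (s = √(98 + 136) = √234 = 3*√26 ≈ 15.297)
R = -29 (R = -25 - 4 = -29)
Y(g) = 85 (Y(g) = -3 + (117 - 29) = -3 + 88 = 85)
O = 2755 (O = 2701 + 54 = 2755)
O/Y(s) = 2755/85 = 2755*(1/85) = 551/17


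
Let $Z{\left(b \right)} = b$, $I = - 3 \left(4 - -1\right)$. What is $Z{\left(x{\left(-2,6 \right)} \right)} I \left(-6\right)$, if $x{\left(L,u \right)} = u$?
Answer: $540$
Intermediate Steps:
$I = -15$ ($I = - 3 \left(4 + 1\right) = \left(-3\right) 5 = -15$)
$Z{\left(x{\left(-2,6 \right)} \right)} I \left(-6\right) = 6 \left(-15\right) \left(-6\right) = \left(-90\right) \left(-6\right) = 540$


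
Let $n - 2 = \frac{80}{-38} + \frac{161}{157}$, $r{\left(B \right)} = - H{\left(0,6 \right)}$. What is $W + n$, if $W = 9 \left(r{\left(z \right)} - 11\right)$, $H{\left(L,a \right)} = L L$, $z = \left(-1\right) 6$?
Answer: $- \frac{292572}{2983} \approx -98.08$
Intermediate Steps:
$z = -6$
$H{\left(L,a \right)} = L^{2}$
$r{\left(B \right)} = 0$ ($r{\left(B \right)} = - 0^{2} = \left(-1\right) 0 = 0$)
$W = -99$ ($W = 9 \left(0 - 11\right) = 9 \left(-11\right) = -99$)
$n = \frac{2745}{2983}$ ($n = 2 + \left(\frac{80}{-38} + \frac{161}{157}\right) = 2 + \left(80 \left(- \frac{1}{38}\right) + 161 \cdot \frac{1}{157}\right) = 2 + \left(- \frac{40}{19} + \frac{161}{157}\right) = 2 - \frac{3221}{2983} = \frac{2745}{2983} \approx 0.92021$)
$W + n = -99 + \frac{2745}{2983} = - \frac{292572}{2983}$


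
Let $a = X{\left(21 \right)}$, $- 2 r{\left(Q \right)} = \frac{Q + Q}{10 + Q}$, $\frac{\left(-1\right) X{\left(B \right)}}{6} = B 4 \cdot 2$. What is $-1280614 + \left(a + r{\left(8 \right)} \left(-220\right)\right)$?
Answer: $- \frac{11533718}{9} \approx -1.2815 \cdot 10^{6}$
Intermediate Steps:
$X{\left(B \right)} = - 48 B$ ($X{\left(B \right)} = - 6 B 4 \cdot 2 = - 6 \cdot 4 B 2 = - 6 \cdot 8 B = - 48 B$)
$r{\left(Q \right)} = - \frac{Q}{10 + Q}$ ($r{\left(Q \right)} = - \frac{\left(Q + Q\right) \frac{1}{10 + Q}}{2} = - \frac{2 Q \frac{1}{10 + Q}}{2} = - \frac{Q}{10 + Q}$)
$a = -1008$ ($a = \left(-48\right) 21 = -1008$)
$-1280614 + \left(a + r{\left(8 \right)} \left(-220\right)\right) = -1280614 - \left(1008 - \left(-1\right) 8 \frac{1}{10 + 8} \left(-220\right)\right) = -1280614 - \left(1008 - \left(-1\right) 8 \cdot \frac{1}{18} \left(-220\right)\right) = -1280614 - \frac{8192}{9} = - \frac{11533718}{9}$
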